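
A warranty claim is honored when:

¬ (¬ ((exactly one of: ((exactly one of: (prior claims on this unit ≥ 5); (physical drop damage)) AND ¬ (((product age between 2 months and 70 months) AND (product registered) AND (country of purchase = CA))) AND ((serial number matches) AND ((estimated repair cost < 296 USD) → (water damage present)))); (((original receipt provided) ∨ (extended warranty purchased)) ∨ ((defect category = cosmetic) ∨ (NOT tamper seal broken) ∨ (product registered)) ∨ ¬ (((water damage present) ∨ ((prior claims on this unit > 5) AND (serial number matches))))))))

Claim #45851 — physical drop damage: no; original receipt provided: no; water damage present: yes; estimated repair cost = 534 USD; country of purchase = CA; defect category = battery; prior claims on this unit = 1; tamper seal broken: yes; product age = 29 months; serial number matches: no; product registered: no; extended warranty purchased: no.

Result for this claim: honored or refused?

Atomic conditions:
  prior claims on this unit ≥ 5: 1 ≥ 5 is false
  physical drop damage: no → false
  product age between 2 months and 70 months: 29 in [2, 70] is true
  product registered: no → false
  country of purchase = CA: CA == CA is true
  serial number matches: no → false
  estimated repair cost < 296 USD: 534 < 296 is false
  water damage present: yes → true
  original receipt provided: no → false
  extended warranty purchased: no → false
  defect category = cosmetic: battery == cosmetic is false
  NOT tamper seal broken: yes → false
  prior claims on this unit > 5: 1 > 5 is false
Combine:
[1.1.1.1] exactly-one(false, false) = false
[1.1.1.2.1] true AND false AND true = false
[1.1.1.2] NOT false = true
[1.1.1.3.2] false → true (antecedent false ⇒ implication holds) = true
[1.1.1.3] false AND true = false
[1.1.1] false AND true AND false = false
[1.1.2.1] false OR false = false
[1.1.2.2] false OR false OR false = false
[1.1.2.3.1.2] false AND false = false
[1.1.2.3.1] true OR false = true
[1.1.2.3] NOT true = false
[1.1.2] false OR false OR false = false
[1.1] exactly-one(false, false) = false
[1] NOT false = true
[root] NOT true = false
Overall: false → refused

Refused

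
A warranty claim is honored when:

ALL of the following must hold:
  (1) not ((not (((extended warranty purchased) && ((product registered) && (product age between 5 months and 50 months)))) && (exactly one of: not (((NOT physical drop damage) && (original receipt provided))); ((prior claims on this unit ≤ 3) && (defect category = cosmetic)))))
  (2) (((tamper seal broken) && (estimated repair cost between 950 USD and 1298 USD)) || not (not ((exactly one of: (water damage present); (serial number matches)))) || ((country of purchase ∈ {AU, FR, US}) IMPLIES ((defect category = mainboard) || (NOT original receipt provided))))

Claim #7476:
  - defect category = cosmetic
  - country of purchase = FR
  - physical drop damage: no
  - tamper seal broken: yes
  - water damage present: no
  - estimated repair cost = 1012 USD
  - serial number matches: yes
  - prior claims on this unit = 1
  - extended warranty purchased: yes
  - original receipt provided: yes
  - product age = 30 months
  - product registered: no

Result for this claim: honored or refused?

Refused

Atomic conditions:
  extended warranty purchased: yes → true
  product registered: no → false
  product age between 5 months and 50 months: 30 in [5, 50] is true
  NOT physical drop damage: no → true
  original receipt provided: yes → true
  prior claims on this unit ≤ 3: 1 ≤ 3 is true
  defect category = cosmetic: cosmetic == cosmetic is true
  tamper seal broken: yes → true
  estimated repair cost between 950 USD and 1298 USD: 1012 in [950, 1298] is true
  water damage present: no → false
  serial number matches: yes → true
  country of purchase ∈ {AU, FR, US}: FR is in the set → true
  defect category = mainboard: cosmetic == mainboard is false
  NOT original receipt provided: yes → false
Combine:
[1.1.1.1.2] false AND true = false
[1.1.1.1] true AND false = false
[1.1.1] NOT false = true
[1.1.2.1.1] true AND true = true
[1.1.2.1] NOT true = false
[1.1.2.2] true AND true = true
[1.1.2] exactly-one(false, true) = true
[1.1] true AND true = true
[1] NOT true = false
[2.1] true AND true = true
[2.2.1.1] exactly-one(false, true) = true
[2.2.1] NOT true = false
[2.2] NOT false = true
[2.3.2] false OR false = false
[2.3] true → false = false
[2] true OR true OR false = true
[root] false AND true = false
Overall: false → refused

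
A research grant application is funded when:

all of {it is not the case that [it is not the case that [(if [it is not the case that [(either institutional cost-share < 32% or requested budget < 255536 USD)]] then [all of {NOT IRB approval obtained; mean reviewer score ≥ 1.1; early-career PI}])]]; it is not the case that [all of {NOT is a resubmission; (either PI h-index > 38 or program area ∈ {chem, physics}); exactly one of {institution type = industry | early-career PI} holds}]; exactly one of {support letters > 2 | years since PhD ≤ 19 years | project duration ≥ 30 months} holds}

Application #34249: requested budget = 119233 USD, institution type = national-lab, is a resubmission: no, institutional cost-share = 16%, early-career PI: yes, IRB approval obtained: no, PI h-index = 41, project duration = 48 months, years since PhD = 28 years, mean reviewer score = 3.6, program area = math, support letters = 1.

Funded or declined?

Atomic conditions:
  institutional cost-share < 32%: 16 < 32 is true
  requested budget < 255536 USD: 119233 < 255536 is true
  NOT IRB approval obtained: no → true
  mean reviewer score ≥ 1.1: 3.6 ≥ 1.1 is true
  early-career PI: yes → true
  NOT is a resubmission: no → true
  PI h-index > 38: 41 > 38 is true
  program area ∈ {chem, physics}: math is not in the set → false
  institution type = industry: national-lab == industry is false
  support letters > 2: 1 > 2 is false
  years since PhD ≤ 19 years: 28 ≤ 19 is false
  project duration ≥ 30 months: 48 ≥ 30 is true
Combine:
[1.1.1.1.1] true OR true = true
[1.1.1.1] NOT true = false
[1.1.1.2] true AND true AND true = true
[1.1.1] false → true (antecedent false ⇒ implication holds) = true
[1.1] NOT true = false
[1] NOT false = true
[2.1.2] true OR false = true
[2.1.3] exactly-one(false, true) = true
[2.1] true AND true AND true = true
[2] NOT true = false
[3] exactly-one(false, false, true) = true
[root] true AND false AND true = false
Overall: false → declined

Declined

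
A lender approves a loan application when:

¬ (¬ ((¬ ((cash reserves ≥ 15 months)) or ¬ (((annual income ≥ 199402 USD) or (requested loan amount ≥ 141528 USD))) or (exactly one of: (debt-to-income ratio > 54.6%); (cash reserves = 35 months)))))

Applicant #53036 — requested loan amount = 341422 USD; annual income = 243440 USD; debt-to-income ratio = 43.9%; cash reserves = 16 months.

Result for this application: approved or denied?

Denied

Atomic conditions:
  cash reserves ≥ 15 months: 16 ≥ 15 is true
  annual income ≥ 199402 USD: 243440 ≥ 199402 is true
  requested loan amount ≥ 141528 USD: 341422 ≥ 141528 is true
  debt-to-income ratio > 54.6%: 43.9 > 54.6 is false
  cash reserves = 35 months: 16 == 35 is false
Combine:
[1.1.1] NOT true = false
[1.1.2.1] true OR true = true
[1.1.2] NOT true = false
[1.1.3] exactly-one(false, false) = false
[1.1] false OR false OR false = false
[1] NOT false = true
[root] NOT true = false
Overall: false → denied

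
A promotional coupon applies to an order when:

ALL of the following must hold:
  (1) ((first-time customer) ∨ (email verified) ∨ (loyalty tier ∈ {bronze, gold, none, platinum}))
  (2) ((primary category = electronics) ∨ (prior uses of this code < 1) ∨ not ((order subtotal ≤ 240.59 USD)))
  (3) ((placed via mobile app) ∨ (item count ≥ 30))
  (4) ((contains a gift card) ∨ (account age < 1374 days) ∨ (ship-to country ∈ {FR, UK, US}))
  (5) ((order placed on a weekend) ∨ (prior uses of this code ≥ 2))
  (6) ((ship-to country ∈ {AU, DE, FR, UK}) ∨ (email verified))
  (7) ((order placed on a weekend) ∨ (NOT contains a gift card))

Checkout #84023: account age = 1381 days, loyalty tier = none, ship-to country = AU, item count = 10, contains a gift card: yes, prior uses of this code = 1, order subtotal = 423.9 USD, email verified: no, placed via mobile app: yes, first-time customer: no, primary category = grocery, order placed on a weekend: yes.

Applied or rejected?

Applied

Atomic conditions:
  first-time customer: no → false
  email verified: no → false
  loyalty tier ∈ {bronze, gold, none, platinum}: none is in the set → true
  primary category = electronics: grocery == electronics is false
  prior uses of this code < 1: 1 < 1 is false
  order subtotal ≤ 240.59 USD: 423.9 ≤ 240.59 is false
  placed via mobile app: yes → true
  item count ≥ 30: 10 ≥ 30 is false
  contains a gift card: yes → true
  account age < 1374 days: 1381 < 1374 is false
  ship-to country ∈ {FR, UK, US}: AU is not in the set → false
  order placed on a weekend: yes → true
  prior uses of this code ≥ 2: 1 ≥ 2 is false
  ship-to country ∈ {AU, DE, FR, UK}: AU is in the set → true
  NOT contains a gift card: yes → false
Combine:
[1] false OR false OR true = true
[2.3] NOT false = true
[2] false OR false OR true = true
[3] true OR false = true
[4] true OR false OR false = true
[5] true OR false = true
[6] true OR false = true
[7] true OR false = true
[root] true AND true AND true AND true AND true AND true AND true = true
Overall: true → applied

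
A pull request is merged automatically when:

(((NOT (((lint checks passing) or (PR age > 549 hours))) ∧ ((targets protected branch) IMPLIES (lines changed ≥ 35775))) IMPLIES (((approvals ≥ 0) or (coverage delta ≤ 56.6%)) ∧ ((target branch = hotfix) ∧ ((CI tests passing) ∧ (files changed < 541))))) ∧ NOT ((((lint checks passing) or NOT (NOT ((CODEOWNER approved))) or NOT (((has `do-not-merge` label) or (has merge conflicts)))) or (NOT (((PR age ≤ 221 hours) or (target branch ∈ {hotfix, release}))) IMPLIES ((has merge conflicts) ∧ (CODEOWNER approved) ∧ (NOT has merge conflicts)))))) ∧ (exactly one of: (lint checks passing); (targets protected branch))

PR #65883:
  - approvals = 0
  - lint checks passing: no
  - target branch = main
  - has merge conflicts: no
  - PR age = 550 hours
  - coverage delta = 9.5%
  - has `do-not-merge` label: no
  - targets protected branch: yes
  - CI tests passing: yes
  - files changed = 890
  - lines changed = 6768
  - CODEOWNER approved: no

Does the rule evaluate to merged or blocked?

Blocked

Atomic conditions:
  lint checks passing: no → false
  PR age > 549 hours: 550 > 549 is true
  targets protected branch: yes → true
  lines changed ≥ 35775: 6768 ≥ 35775 is false
  approvals ≥ 0: 0 ≥ 0 is true
  coverage delta ≤ 56.6%: 9.5 ≤ 56.6 is true
  target branch = hotfix: main == hotfix is false
  CI tests passing: yes → true
  files changed < 541: 890 < 541 is false
  CODEOWNER approved: no → false
  has `do-not-merge` label: no → false
  has merge conflicts: no → false
  PR age ≤ 221 hours: 550 ≤ 221 is false
  target branch ∈ {hotfix, release}: main is not in the set → false
  NOT has merge conflicts: no → true
Combine:
[1.1.1.1.1] false OR true = true
[1.1.1.1] NOT true = false
[1.1.1.2] true → false = false
[1.1.1] false AND false = false
[1.1.2.1] true OR true = true
[1.1.2.2.2] true AND false = false
[1.1.2.2] false AND false = false
[1.1.2] true AND false = false
[1.1] false → false (antecedent false ⇒ implication holds) = true
[1.2.1.1.2.1] NOT false = true
[1.2.1.1.2] NOT true = false
[1.2.1.1.3.1] false OR false = false
[1.2.1.1.3] NOT false = true
[1.2.1.1] false OR false OR true = true
[1.2.1.2.1.1] false OR false = false
[1.2.1.2.1] NOT false = true
[1.2.1.2.2] false AND false AND true = false
[1.2.1.2] true → false = false
[1.2.1] true OR false = true
[1.2] NOT true = false
[1] true AND false = false
[2] exactly-one(false, true) = true
[root] false AND true = false
Overall: false → blocked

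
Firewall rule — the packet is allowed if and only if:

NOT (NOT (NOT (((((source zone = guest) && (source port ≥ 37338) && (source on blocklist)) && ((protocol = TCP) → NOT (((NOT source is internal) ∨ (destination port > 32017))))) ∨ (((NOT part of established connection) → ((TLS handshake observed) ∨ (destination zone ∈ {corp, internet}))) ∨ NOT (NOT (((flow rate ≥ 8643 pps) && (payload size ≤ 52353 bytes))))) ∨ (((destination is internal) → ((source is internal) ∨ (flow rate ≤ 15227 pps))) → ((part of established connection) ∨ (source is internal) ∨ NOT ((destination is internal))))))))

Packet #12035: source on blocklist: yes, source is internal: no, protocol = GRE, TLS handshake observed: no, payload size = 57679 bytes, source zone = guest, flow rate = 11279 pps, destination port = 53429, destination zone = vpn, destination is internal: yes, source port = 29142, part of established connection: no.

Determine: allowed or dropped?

Allowed

Atomic conditions:
  source zone = guest: guest == guest is true
  source port ≥ 37338: 29142 ≥ 37338 is false
  source on blocklist: yes → true
  protocol = TCP: GRE == TCP is false
  NOT source is internal: no → true
  destination port > 32017: 53429 > 32017 is true
  NOT part of established connection: no → true
  TLS handshake observed: no → false
  destination zone ∈ {corp, internet}: vpn is not in the set → false
  flow rate ≥ 8643 pps: 11279 ≥ 8643 is true
  payload size ≤ 52353 bytes: 57679 ≤ 52353 is false
  destination is internal: yes → true
  source is internal: no → false
  flow rate ≤ 15227 pps: 11279 ≤ 15227 is true
  part of established connection: no → false
Combine:
[1.1.1.1.1] true AND false AND true = false
[1.1.1.1.2.2.1] true OR true = true
[1.1.1.1.2.2] NOT true = false
[1.1.1.1.2] false → false (antecedent false ⇒ implication holds) = true
[1.1.1.1] false AND true = false
[1.1.1.2.1.2] false OR false = false
[1.1.1.2.1] true → false = false
[1.1.1.2.2.1.1] true AND false = false
[1.1.1.2.2.1] NOT false = true
[1.1.1.2.2] NOT true = false
[1.1.1.2] false OR false = false
[1.1.1.3.1.2] false OR true = true
[1.1.1.3.1] true → true = true
[1.1.1.3.2.3] NOT true = false
[1.1.1.3.2] false OR false OR false = false
[1.1.1.3] true → false = false
[1.1.1] false OR false OR false = false
[1.1] NOT false = true
[1] NOT true = false
[root] NOT false = true
Overall: true → allowed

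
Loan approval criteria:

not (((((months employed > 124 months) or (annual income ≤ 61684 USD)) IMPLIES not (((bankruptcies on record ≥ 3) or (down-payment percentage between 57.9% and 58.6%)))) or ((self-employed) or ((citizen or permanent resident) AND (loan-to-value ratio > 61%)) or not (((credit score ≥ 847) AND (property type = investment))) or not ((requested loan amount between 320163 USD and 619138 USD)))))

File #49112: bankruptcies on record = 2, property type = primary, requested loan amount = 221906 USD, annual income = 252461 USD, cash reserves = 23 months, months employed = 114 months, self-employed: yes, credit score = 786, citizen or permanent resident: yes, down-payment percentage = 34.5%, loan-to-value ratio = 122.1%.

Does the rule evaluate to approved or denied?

Denied

Atomic conditions:
  months employed > 124 months: 114 > 124 is false
  annual income ≤ 61684 USD: 252461 ≤ 61684 is false
  bankruptcies on record ≥ 3: 2 ≥ 3 is false
  down-payment percentage between 57.9% and 58.6%: 34.5 in [57.9, 58.6] is false
  self-employed: yes → true
  citizen or permanent resident: yes → true
  loan-to-value ratio > 61%: 122.1 > 61 is true
  credit score ≥ 847: 786 ≥ 847 is false
  property type = investment: primary == investment is false
  requested loan amount between 320163 USD and 619138 USD: 221906 in [320163, 619138] is false
Combine:
[1.1.1] false OR false = false
[1.1.2.1] false OR false = false
[1.1.2] NOT false = true
[1.1] false → true (antecedent false ⇒ implication holds) = true
[1.2.2] true AND true = true
[1.2.3.1] false AND false = false
[1.2.3] NOT false = true
[1.2.4] NOT false = true
[1.2] true OR true OR true OR true = true
[1] true OR true = true
[root] NOT true = false
Overall: false → denied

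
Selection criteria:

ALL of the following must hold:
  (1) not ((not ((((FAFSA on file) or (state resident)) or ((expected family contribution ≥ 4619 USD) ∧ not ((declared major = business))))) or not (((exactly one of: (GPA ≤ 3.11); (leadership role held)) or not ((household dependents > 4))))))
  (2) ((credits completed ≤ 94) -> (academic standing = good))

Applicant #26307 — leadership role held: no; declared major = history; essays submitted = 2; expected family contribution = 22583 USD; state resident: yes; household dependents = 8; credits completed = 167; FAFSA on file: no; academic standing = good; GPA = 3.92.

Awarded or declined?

Declined

Atomic conditions:
  FAFSA on file: no → false
  state resident: yes → true
  expected family contribution ≥ 4619 USD: 22583 ≥ 4619 is true
  declared major = business: history == business is false
  GPA ≤ 3.11: 3.92 ≤ 3.11 is false
  leadership role held: no → false
  household dependents > 4: 8 > 4 is true
  credits completed ≤ 94: 167 ≤ 94 is false
  academic standing = good: good == good is true
Combine:
[1.1.1.1.1] false OR true = true
[1.1.1.1.2.2] NOT false = true
[1.1.1.1.2] true AND true = true
[1.1.1.1] true OR true = true
[1.1.1] NOT true = false
[1.1.2.1.1] exactly-one(false, false) = false
[1.1.2.1.2] NOT true = false
[1.1.2.1] false OR false = false
[1.1.2] NOT false = true
[1.1] false OR true = true
[1] NOT true = false
[2] false → true (antecedent false ⇒ implication holds) = true
[root] false AND true = false
Overall: false → declined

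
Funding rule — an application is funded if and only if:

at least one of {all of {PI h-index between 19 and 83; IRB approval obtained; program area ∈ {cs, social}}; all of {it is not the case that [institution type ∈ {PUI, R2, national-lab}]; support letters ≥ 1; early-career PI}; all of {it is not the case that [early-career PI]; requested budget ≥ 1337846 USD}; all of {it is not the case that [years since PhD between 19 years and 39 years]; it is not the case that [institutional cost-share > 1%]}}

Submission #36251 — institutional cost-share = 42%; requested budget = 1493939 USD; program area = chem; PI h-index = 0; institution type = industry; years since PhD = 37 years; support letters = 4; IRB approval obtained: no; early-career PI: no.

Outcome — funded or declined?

Atomic conditions:
  PI h-index between 19 and 83: 0 in [19, 83] is false
  IRB approval obtained: no → false
  program area ∈ {cs, social}: chem is not in the set → false
  institution type ∈ {PUI, R2, national-lab}: industry is not in the set → false
  support letters ≥ 1: 4 ≥ 1 is true
  early-career PI: no → false
  requested budget ≥ 1337846 USD: 1493939 ≥ 1337846 is true
  years since PhD between 19 years and 39 years: 37 in [19, 39] is true
  institutional cost-share > 1%: 42 > 1 is true
Combine:
[1] false AND false AND false = false
[2.1] NOT false = true
[2] true AND true AND false = false
[3.1] NOT false = true
[3] true AND true = true
[4.1] NOT true = false
[4.2] NOT true = false
[4] false AND false = false
[root] false OR false OR true OR false = true
Overall: true → funded

Funded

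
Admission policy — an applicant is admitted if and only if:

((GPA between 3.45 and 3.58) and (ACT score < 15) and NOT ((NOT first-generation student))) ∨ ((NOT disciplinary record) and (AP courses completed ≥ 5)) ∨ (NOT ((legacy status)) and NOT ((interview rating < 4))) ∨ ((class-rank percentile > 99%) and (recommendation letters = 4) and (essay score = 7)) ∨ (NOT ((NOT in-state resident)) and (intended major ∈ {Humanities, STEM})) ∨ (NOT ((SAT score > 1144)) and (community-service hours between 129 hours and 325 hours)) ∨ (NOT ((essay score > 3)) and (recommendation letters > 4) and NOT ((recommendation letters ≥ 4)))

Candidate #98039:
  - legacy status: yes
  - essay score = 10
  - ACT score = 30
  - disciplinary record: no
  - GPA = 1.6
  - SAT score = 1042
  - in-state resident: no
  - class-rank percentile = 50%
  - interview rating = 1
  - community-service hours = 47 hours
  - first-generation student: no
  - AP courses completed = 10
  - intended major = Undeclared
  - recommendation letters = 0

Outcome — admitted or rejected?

Admitted

Atomic conditions:
  GPA between 3.45 and 3.58: 1.6 in [3.45, 3.58] is false
  ACT score < 15: 30 < 15 is false
  NOT first-generation student: no → true
  NOT disciplinary record: no → true
  AP courses completed ≥ 5: 10 ≥ 5 is true
  legacy status: yes → true
  interview rating < 4: 1 < 4 is true
  class-rank percentile > 99%: 50 > 99 is false
  recommendation letters = 4: 0 == 4 is false
  essay score = 7: 10 == 7 is false
  NOT in-state resident: no → true
  intended major ∈ {Humanities, STEM}: Undeclared is not in the set → false
  SAT score > 1144: 1042 > 1144 is false
  community-service hours between 129 hours and 325 hours: 47 in [129, 325] is false
  essay score > 3: 10 > 3 is true
  recommendation letters > 4: 0 > 4 is false
  recommendation letters ≥ 4: 0 ≥ 4 is false
Combine:
[1.3] NOT true = false
[1] false AND false AND false = false
[2] true AND true = true
[3.1] NOT true = false
[3.2] NOT true = false
[3] false AND false = false
[4] false AND false AND false = false
[5.1] NOT true = false
[5] false AND false = false
[6.1] NOT false = true
[6] true AND false = false
[7.1] NOT true = false
[7.3] NOT false = true
[7] false AND false AND true = false
[root] false OR true OR false OR false OR false OR false OR false = true
Overall: true → admitted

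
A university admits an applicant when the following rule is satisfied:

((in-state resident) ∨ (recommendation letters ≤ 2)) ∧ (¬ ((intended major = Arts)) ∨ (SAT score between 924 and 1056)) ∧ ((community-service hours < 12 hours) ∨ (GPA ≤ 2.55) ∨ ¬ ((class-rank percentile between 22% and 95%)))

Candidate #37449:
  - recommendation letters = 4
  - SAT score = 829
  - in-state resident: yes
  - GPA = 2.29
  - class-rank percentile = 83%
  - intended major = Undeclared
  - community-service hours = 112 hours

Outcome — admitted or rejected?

Atomic conditions:
  in-state resident: yes → true
  recommendation letters ≤ 2: 4 ≤ 2 is false
  intended major = Arts: Undeclared == Arts is false
  SAT score between 924 and 1056: 829 in [924, 1056] is false
  community-service hours < 12 hours: 112 < 12 is false
  GPA ≤ 2.55: 2.29 ≤ 2.55 is true
  class-rank percentile between 22% and 95%: 83 in [22, 95] is true
Combine:
[1] true OR false = true
[2.1] NOT false = true
[2] true OR false = true
[3.3] NOT true = false
[3] false OR true OR false = true
[root] true AND true AND true = true
Overall: true → admitted

Admitted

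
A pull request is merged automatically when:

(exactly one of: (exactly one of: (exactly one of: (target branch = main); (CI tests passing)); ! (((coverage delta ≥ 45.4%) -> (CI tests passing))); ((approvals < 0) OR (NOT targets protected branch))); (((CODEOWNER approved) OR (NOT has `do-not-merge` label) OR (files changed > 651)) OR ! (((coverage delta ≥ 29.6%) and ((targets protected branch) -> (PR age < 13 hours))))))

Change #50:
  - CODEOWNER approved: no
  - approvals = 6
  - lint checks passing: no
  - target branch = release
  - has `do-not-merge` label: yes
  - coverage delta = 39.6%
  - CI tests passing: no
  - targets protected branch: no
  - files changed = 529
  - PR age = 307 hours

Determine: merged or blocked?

Atomic conditions:
  target branch = main: release == main is false
  CI tests passing: no → false
  coverage delta ≥ 45.4%: 39.6 ≥ 45.4 is false
  approvals < 0: 6 < 0 is false
  NOT targets protected branch: no → true
  CODEOWNER approved: no → false
  NOT has `do-not-merge` label: yes → false
  files changed > 651: 529 > 651 is false
  coverage delta ≥ 29.6%: 39.6 ≥ 29.6 is true
  targets protected branch: no → false
  PR age < 13 hours: 307 < 13 is false
Combine:
[1.1] exactly-one(false, false) = false
[1.2.1] false → false (antecedent false ⇒ implication holds) = true
[1.2] NOT true = false
[1.3] false OR true = true
[1] exactly-one(false, false, true) = true
[2.1] false OR false OR false = false
[2.2.1.2] false → false (antecedent false ⇒ implication holds) = true
[2.2.1] true AND true = true
[2.2] NOT true = false
[2] false OR false = false
[root] exactly-one(true, false) = true
Overall: true → merged

Merged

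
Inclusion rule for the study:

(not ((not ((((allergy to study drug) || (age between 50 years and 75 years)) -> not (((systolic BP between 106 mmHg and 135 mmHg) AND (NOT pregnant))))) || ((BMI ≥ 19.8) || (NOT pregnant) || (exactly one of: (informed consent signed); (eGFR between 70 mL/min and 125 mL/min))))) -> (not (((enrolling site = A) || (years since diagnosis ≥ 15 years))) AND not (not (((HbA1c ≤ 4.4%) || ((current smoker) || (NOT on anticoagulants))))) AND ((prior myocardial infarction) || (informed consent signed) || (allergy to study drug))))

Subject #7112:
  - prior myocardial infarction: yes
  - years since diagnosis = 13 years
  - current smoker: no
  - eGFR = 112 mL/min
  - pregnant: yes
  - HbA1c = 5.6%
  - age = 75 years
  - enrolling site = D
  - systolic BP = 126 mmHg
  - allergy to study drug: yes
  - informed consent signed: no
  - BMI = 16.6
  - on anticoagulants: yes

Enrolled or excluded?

Enrolled

Atomic conditions:
  allergy to study drug: yes → true
  age between 50 years and 75 years: 75 in [50, 75] is true
  systolic BP between 106 mmHg and 135 mmHg: 126 in [106, 135] is true
  NOT pregnant: yes → false
  BMI ≥ 19.8: 16.6 ≥ 19.8 is false
  informed consent signed: no → false
  eGFR between 70 mL/min and 125 mL/min: 112 in [70, 125] is true
  enrolling site = A: D == A is false
  years since diagnosis ≥ 15 years: 13 ≥ 15 is false
  HbA1c ≤ 4.4%: 5.6 ≤ 4.4 is false
  current smoker: no → false
  NOT on anticoagulants: yes → false
  prior myocardial infarction: yes → true
Combine:
[1.1.1.1.1] true OR true = true
[1.1.1.1.2.1] true AND false = false
[1.1.1.1.2] NOT false = true
[1.1.1.1] true → true = true
[1.1.1] NOT true = false
[1.1.2.3] exactly-one(false, true) = true
[1.1.2] false OR false OR true = true
[1.1] false OR true = true
[1] NOT true = false
[2.1.1] false OR false = false
[2.1] NOT false = true
[2.2.1.1.2] false OR false = false
[2.2.1.1] false OR false = false
[2.2.1] NOT false = true
[2.2] NOT true = false
[2.3] true OR false OR true = true
[2] true AND false AND true = false
[root] false → false (antecedent false ⇒ implication holds) = true
Overall: true → enrolled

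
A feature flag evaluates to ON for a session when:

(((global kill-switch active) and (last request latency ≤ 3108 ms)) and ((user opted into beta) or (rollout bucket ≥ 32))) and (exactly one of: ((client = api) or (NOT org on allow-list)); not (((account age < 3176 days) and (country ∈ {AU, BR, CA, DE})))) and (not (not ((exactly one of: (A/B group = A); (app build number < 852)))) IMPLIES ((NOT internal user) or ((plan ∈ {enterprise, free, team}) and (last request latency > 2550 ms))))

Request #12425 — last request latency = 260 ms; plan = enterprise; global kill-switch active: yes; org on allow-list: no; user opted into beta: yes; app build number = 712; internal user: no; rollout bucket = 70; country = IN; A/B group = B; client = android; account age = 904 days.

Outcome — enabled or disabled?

Disabled

Atomic conditions:
  global kill-switch active: yes → true
  last request latency ≤ 3108 ms: 260 ≤ 3108 is true
  user opted into beta: yes → true
  rollout bucket ≥ 32: 70 ≥ 32 is true
  client = api: android == api is false
  NOT org on allow-list: no → true
  account age < 3176 days: 904 < 3176 is true
  country ∈ {AU, BR, CA, DE}: IN is not in the set → false
  A/B group = A: B == A is false
  app build number < 852: 712 < 852 is true
  NOT internal user: no → true
  plan ∈ {enterprise, free, team}: enterprise is in the set → true
  last request latency > 2550 ms: 260 > 2550 is false
Combine:
[1.1] true AND true = true
[1.2] true OR true = true
[1] true AND true = true
[2.1] false OR true = true
[2.2.1] true AND false = false
[2.2] NOT false = true
[2] exactly-one(true, true) = false
[3.1.1.1] exactly-one(false, true) = true
[3.1.1] NOT true = false
[3.1] NOT false = true
[3.2.2] true AND false = false
[3.2] true OR false = true
[3] true → true = true
[root] true AND false AND true = false
Overall: false → disabled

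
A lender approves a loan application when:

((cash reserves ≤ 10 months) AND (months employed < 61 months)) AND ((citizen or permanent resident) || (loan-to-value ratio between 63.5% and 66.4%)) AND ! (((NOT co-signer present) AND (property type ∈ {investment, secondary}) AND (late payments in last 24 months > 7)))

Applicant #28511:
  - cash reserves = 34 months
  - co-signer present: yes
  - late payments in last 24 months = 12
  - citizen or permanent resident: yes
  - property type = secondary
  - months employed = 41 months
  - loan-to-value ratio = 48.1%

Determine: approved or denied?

Atomic conditions:
  cash reserves ≤ 10 months: 34 ≤ 10 is false
  months employed < 61 months: 41 < 61 is true
  citizen or permanent resident: yes → true
  loan-to-value ratio between 63.5% and 66.4%: 48.1 in [63.5, 66.4] is false
  NOT co-signer present: yes → false
  property type ∈ {investment, secondary}: secondary is in the set → true
  late payments in last 24 months > 7: 12 > 7 is true
Combine:
[1] false AND true = false
[2] true OR false = true
[3.1] false AND true AND true = false
[3] NOT false = true
[root] false AND true AND true = false
Overall: false → denied

Denied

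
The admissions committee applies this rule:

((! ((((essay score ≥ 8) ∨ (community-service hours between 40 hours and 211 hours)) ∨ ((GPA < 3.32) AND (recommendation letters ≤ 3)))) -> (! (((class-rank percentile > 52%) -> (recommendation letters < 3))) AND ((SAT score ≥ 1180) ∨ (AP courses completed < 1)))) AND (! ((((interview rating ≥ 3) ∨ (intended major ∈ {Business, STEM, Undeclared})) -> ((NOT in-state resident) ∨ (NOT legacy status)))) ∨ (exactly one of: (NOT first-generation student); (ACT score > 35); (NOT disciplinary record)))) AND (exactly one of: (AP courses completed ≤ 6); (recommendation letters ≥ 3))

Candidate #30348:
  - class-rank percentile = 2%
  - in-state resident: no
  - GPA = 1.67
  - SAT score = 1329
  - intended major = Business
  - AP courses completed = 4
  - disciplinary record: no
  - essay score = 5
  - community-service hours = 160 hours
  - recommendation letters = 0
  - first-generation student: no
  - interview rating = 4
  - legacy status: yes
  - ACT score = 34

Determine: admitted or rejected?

Rejected

Atomic conditions:
  essay score ≥ 8: 5 ≥ 8 is false
  community-service hours between 40 hours and 211 hours: 160 in [40, 211] is true
  GPA < 3.32: 1.67 < 3.32 is true
  recommendation letters ≤ 3: 0 ≤ 3 is true
  class-rank percentile > 52%: 2 > 52 is false
  recommendation letters < 3: 0 < 3 is true
  SAT score ≥ 1180: 1329 ≥ 1180 is true
  AP courses completed < 1: 4 < 1 is false
  interview rating ≥ 3: 4 ≥ 3 is true
  intended major ∈ {Business, STEM, Undeclared}: Business is in the set → true
  NOT in-state resident: no → true
  NOT legacy status: yes → false
  NOT first-generation student: no → true
  ACT score > 35: 34 > 35 is false
  NOT disciplinary record: no → true
  AP courses completed ≤ 6: 4 ≤ 6 is true
  recommendation letters ≥ 3: 0 ≥ 3 is false
Combine:
[1.1.1.1.1] false OR true = true
[1.1.1.1.2] true AND true = true
[1.1.1.1] true OR true = true
[1.1.1] NOT true = false
[1.1.2.1.1] false → true (antecedent false ⇒ implication holds) = true
[1.1.2.1] NOT true = false
[1.1.2.2] true OR false = true
[1.1.2] false AND true = false
[1.1] false → false (antecedent false ⇒ implication holds) = true
[1.2.1.1.1] true OR true = true
[1.2.1.1.2] true OR false = true
[1.2.1.1] true → true = true
[1.2.1] NOT true = false
[1.2.2] exactly-one(true, false, true) = false
[1.2] false OR false = false
[1] true AND false = false
[2] exactly-one(true, false) = true
[root] false AND true = false
Overall: false → rejected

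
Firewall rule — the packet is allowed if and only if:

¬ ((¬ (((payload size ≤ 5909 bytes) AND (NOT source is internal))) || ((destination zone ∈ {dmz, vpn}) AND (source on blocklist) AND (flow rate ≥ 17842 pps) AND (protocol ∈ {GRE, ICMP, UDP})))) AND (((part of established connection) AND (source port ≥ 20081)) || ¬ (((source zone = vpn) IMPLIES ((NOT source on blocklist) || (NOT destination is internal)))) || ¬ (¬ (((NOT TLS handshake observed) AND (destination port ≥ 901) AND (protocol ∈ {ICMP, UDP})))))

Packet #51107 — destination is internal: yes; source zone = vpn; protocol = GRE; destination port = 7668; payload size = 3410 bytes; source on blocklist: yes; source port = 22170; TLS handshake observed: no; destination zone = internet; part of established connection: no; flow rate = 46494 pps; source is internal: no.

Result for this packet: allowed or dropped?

Allowed

Atomic conditions:
  payload size ≤ 5909 bytes: 3410 ≤ 5909 is true
  NOT source is internal: no → true
  destination zone ∈ {dmz, vpn}: internet is not in the set → false
  source on blocklist: yes → true
  flow rate ≥ 17842 pps: 46494 ≥ 17842 is true
  protocol ∈ {GRE, ICMP, UDP}: GRE is in the set → true
  part of established connection: no → false
  source port ≥ 20081: 22170 ≥ 20081 is true
  source zone = vpn: vpn == vpn is true
  NOT source on blocklist: yes → false
  NOT destination is internal: yes → false
  NOT TLS handshake observed: no → true
  destination port ≥ 901: 7668 ≥ 901 is true
  protocol ∈ {ICMP, UDP}: GRE is not in the set → false
Combine:
[1.1.1.1] true AND true = true
[1.1.1] NOT true = false
[1.1.2] false AND true AND true AND true = false
[1.1] false OR false = false
[1] NOT false = true
[2.1] false AND true = false
[2.2.1.2] false OR false = false
[2.2.1] true → false = false
[2.2] NOT false = true
[2.3.1.1] true AND true AND false = false
[2.3.1] NOT false = true
[2.3] NOT true = false
[2] false OR true OR false = true
[root] true AND true = true
Overall: true → allowed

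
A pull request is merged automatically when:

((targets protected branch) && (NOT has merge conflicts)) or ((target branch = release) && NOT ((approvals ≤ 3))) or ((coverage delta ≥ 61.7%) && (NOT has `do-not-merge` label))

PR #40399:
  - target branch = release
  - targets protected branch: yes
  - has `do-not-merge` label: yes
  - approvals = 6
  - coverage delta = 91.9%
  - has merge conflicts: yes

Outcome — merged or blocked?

Atomic conditions:
  targets protected branch: yes → true
  NOT has merge conflicts: yes → false
  target branch = release: release == release is true
  approvals ≤ 3: 6 ≤ 3 is false
  coverage delta ≥ 61.7%: 91.9 ≥ 61.7 is true
  NOT has `do-not-merge` label: yes → false
Combine:
[1] true AND false = false
[2.2] NOT false = true
[2] true AND true = true
[3] true AND false = false
[root] false OR true OR false = true
Overall: true → merged

Merged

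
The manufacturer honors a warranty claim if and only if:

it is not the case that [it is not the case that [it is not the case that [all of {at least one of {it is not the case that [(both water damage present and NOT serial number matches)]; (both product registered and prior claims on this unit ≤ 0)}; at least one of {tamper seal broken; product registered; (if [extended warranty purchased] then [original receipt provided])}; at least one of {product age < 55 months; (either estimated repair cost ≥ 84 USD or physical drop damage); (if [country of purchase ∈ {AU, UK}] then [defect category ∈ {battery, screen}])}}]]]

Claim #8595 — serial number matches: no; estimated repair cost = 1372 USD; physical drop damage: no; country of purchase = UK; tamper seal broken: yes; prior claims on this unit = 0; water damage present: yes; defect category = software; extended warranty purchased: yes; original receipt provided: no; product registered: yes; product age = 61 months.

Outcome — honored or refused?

Refused

Atomic conditions:
  water damage present: yes → true
  NOT serial number matches: no → true
  product registered: yes → true
  prior claims on this unit ≤ 0: 0 ≤ 0 is true
  tamper seal broken: yes → true
  extended warranty purchased: yes → true
  original receipt provided: no → false
  product age < 55 months: 61 < 55 is false
  estimated repair cost ≥ 84 USD: 1372 ≥ 84 is true
  physical drop damage: no → false
  country of purchase ∈ {AU, UK}: UK is in the set → true
  defect category ∈ {battery, screen}: software is not in the set → false
Combine:
[1.1.1.1.1.1] true AND true = true
[1.1.1.1.1] NOT true = false
[1.1.1.1.2] true AND true = true
[1.1.1.1] false OR true = true
[1.1.1.2.3] true → false = false
[1.1.1.2] true OR true OR false = true
[1.1.1.3.2] true OR false = true
[1.1.1.3.3] true → false = false
[1.1.1.3] false OR true OR false = true
[1.1.1] true AND true AND true = true
[1.1] NOT true = false
[1] NOT false = true
[root] NOT true = false
Overall: false → refused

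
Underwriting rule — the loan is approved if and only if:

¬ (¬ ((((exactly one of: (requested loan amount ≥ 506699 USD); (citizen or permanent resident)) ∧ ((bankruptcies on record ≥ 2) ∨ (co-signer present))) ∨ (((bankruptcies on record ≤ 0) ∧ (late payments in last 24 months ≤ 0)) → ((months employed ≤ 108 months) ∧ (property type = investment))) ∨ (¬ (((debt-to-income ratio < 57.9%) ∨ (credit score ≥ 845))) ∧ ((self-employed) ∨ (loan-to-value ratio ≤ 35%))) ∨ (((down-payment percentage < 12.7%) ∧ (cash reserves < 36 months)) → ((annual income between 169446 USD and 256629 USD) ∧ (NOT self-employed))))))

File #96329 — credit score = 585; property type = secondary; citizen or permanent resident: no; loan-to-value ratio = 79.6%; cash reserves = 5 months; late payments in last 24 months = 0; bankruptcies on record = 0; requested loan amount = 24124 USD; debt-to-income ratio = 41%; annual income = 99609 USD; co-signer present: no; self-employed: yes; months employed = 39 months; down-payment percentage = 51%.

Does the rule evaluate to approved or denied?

Atomic conditions:
  requested loan amount ≥ 506699 USD: 24124 ≥ 506699 is false
  citizen or permanent resident: no → false
  bankruptcies on record ≥ 2: 0 ≥ 2 is false
  co-signer present: no → false
  bankruptcies on record ≤ 0: 0 ≤ 0 is true
  late payments in last 24 months ≤ 0: 0 ≤ 0 is true
  months employed ≤ 108 months: 39 ≤ 108 is true
  property type = investment: secondary == investment is false
  debt-to-income ratio < 57.9%: 41 < 57.9 is true
  credit score ≥ 845: 585 ≥ 845 is false
  self-employed: yes → true
  loan-to-value ratio ≤ 35%: 79.6 ≤ 35 is false
  down-payment percentage < 12.7%: 51 < 12.7 is false
  cash reserves < 36 months: 5 < 36 is true
  annual income between 169446 USD and 256629 USD: 99609 in [169446, 256629] is false
  NOT self-employed: yes → false
Combine:
[1.1.1.1] exactly-one(false, false) = false
[1.1.1.2] false OR false = false
[1.1.1] false AND false = false
[1.1.2.1] true AND true = true
[1.1.2.2] true AND false = false
[1.1.2] true → false = false
[1.1.3.1.1] true OR false = true
[1.1.3.1] NOT true = false
[1.1.3.2] true OR false = true
[1.1.3] false AND true = false
[1.1.4.1] false AND true = false
[1.1.4.2] false AND false = false
[1.1.4] false → false (antecedent false ⇒ implication holds) = true
[1.1] false OR false OR false OR true = true
[1] NOT true = false
[root] NOT false = true
Overall: true → approved

Approved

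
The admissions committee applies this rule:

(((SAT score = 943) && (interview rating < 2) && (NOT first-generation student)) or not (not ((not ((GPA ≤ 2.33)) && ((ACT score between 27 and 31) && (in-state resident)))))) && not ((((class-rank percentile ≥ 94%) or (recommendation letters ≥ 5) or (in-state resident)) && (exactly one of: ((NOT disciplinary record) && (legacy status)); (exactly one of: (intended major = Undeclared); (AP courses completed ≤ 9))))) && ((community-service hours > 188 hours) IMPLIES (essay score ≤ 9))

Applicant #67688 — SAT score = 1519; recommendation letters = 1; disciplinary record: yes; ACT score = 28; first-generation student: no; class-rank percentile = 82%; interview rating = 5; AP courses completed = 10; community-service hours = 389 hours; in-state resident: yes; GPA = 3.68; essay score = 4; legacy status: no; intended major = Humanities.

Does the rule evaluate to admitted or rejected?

Admitted

Atomic conditions:
  SAT score = 943: 1519 == 943 is false
  interview rating < 2: 5 < 2 is false
  NOT first-generation student: no → true
  GPA ≤ 2.33: 3.68 ≤ 2.33 is false
  ACT score between 27 and 31: 28 in [27, 31] is true
  in-state resident: yes → true
  class-rank percentile ≥ 94%: 82 ≥ 94 is false
  recommendation letters ≥ 5: 1 ≥ 5 is false
  NOT disciplinary record: yes → false
  legacy status: no → false
  intended major = Undeclared: Humanities == Undeclared is false
  AP courses completed ≤ 9: 10 ≤ 9 is false
  community-service hours > 188 hours: 389 > 188 is true
  essay score ≤ 9: 4 ≤ 9 is true
Combine:
[1.1] false AND false AND true = false
[1.2.1.1.1] NOT false = true
[1.2.1.1.2] true AND true = true
[1.2.1.1] true AND true = true
[1.2.1] NOT true = false
[1.2] NOT false = true
[1] false OR true = true
[2.1.1] false OR false OR true = true
[2.1.2.1] false AND false = false
[2.1.2.2] exactly-one(false, false) = false
[2.1.2] exactly-one(false, false) = false
[2.1] true AND false = false
[2] NOT false = true
[3] true → true = true
[root] true AND true AND true = true
Overall: true → admitted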